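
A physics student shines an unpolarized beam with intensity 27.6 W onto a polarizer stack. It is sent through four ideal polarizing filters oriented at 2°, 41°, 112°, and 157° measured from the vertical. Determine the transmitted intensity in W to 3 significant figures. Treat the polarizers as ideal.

I ≈ 0.442 W

Unpolarized light through the first polarizer → I₁ = 27.6 W/2 = 13.8 W, polarized at 2°.
I₂ = I₁ · cos²(39°) = 13.8 · 0.604 = 8.335 W.
I₃ = I₂ · cos²(71°) = 8.335 · 0.106 = 0.8834 W.
I₄ = I₃ · cos²(45°) = 0.8834 · 0.5 = 0.4417 W.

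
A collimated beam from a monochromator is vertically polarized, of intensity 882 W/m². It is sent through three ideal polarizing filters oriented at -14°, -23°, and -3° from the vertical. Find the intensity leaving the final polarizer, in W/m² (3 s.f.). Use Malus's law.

By Malus's law, I₁ = 882 W/m² · cos²(14°) = 830.4 W/m².
I₂ = I₁ · cos²(9°) = 830.4 · 0.9755 = 810.1 W/m².
I₃ = I₂ · cos²(20°) = 810.1 · 0.883 = 715.3 W/m².

I ≈ 715 W/m²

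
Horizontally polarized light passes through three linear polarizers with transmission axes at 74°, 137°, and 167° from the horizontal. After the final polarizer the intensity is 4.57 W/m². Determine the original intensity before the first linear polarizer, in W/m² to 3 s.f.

By Malus's law, I₁ = I₀ cos²(74° − 0°) = I₀ cos²(74°) = 0.07598 I₀.
I₂ = I₁ cos²(137° − 74°) = 0.07598 I₀ · cos²(63°) = 0.01566 I₀.
I₃ = I₂ cos²(167° − 137°) = 0.01566 I₀ · cos²(30°) = 0.01174 I₀.
So 4.57 W/m² = 0.01174 I₀, giving I₀ = 4.57/0.01174 = 389.1 W/m².

I₀ ≈ 389 W/m²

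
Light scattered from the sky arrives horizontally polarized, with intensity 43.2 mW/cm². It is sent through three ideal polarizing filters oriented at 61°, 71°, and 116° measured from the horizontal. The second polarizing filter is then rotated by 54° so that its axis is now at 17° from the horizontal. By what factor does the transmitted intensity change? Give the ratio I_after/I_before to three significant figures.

I_new/I_old ≈ 0.0261

Before rotation:
By Malus's law, I₁ = I₀ cos²(61° − 0°) = I₀ cos²(61°) = 0.235 I₀.
I₂ = I₁ cos²(71° − 61°) = 0.235 I₀ · cos²(10°) = 0.228 I₀.
I₃ = I₂ cos²(116° − 71°) = 0.228 I₀ · cos²(45°) = 0.114 I₀.
After rotation:
I₁ = I₀ cos²(61° − 0°) = I₀ cos²(61°) = 0.235 I₀.
I₂ = I₁ cos²(17° − 61°) = 0.235 I₀ · cos²(44°) = 0.1216 I₀.
Angle between axes 2 and 3: 81°. I₃ = 0.1216 I₀ · cos²(81°) = 0.002976 I₀.
Ratio = 0.002976 / 0.114 = 0.02611.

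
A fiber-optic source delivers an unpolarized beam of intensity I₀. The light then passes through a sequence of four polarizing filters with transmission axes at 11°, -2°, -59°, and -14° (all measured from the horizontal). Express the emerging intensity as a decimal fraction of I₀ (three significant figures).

Unpolarized light through the first polarizer → I₁ = ½ I₀, now polarized at 11°.
I₂ = I₁ cos²(-2° − 11°) = 0.5 I₀ · cos²(13°) = 0.4747 I₀.
I₃ = I₂ cos²(-59° + 2°) = 0.4747 I₀ · cos²(57°) = 0.1408 I₀.
I₄ = I₃ cos²(-14° + 59°) = 0.1408 I₀ · cos²(45°) = 0.07041 I₀.
Transmitted fraction = 0.07041.

≈ 0.0704 I₀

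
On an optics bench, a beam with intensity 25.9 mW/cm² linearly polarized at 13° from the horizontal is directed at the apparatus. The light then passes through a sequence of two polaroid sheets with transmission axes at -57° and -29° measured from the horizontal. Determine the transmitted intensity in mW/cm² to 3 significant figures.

I₁ = 25.9 mW/cm² · cos²(70°) = 3.03 mW/cm².
I₂ = I₁ · cos²(28°) = 3.03 · 0.7796 = 2.362 mW/cm².

I ≈ 2.36 mW/cm²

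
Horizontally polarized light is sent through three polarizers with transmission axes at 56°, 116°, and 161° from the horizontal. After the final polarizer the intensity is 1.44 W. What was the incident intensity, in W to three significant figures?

I₀ ≈ 36.8 W

I₁ = I₀ cos²(56° − 0°) = I₀ cos²(56°) = 0.3127 I₀.
I₂ = I₁ cos²(116° − 56°) = 0.3127 I₀ · cos²(60°) = 0.07817 I₀.
I₃ = I₂ cos²(161° − 116°) = 0.07817 I₀ · cos²(45°) = 0.03909 I₀.
So 1.44 W = 0.03909 I₀, giving I₀ = 1.44/0.03909 = 36.84 W.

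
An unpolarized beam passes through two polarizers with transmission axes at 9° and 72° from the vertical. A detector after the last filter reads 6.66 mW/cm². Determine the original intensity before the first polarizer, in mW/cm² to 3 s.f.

I₀ ≈ 64.6 mW/cm²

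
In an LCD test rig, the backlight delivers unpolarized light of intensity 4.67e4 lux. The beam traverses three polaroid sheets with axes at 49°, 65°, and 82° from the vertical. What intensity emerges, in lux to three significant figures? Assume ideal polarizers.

Unpolarized light through the first polarizer → I₁ = 4.67e4 lux/2 = 2.335e+04 lux, polarized at 49°.
I₂ = I₁ · cos²(16°) = 2.335e+04 · 0.924 = 2.158e+04 lux.
I₃ = I₂ · cos²(17°) = 2.158e+04 · 0.9145 = 1.973e+04 lux.

I ≈ 1.97e4 lux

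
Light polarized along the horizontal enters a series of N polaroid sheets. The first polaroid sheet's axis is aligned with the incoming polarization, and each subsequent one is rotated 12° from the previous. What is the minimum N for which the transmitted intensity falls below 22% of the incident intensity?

N = 36

First polarizer is aligned with the polarization: full transmission.
Each further stage multiplies by cos²(12°) = 0.9568.
After N polarizers: T = 0.9568^(N−1). Require T < 0.22 ⇒ N−1 > ln(0.22)/ln(0.9568) = 34.26, so N−1 ≥ 35 and N = 36.
Check: N=36 gives T = 0.213 < 0.22; N=35 gives T = 0.2226.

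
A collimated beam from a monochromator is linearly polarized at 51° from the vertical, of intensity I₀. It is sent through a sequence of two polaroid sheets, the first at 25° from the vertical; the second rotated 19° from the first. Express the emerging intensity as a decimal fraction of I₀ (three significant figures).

By Malus's law, I₁ = I₀ cos²(25° − 51°) = I₀ cos²(26°) = 0.8078 I₀.
I₂ = I₁ cos²(19°) = 0.8078 · 0.894 I₀ = 0.7222 I₀.
Transmitted fraction = 0.7222.

≈ 0.722 I₀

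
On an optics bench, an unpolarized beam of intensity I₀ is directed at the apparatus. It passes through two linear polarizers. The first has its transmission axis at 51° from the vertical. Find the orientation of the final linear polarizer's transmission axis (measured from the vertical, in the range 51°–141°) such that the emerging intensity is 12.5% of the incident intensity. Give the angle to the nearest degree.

Unpolarized light through the first polarizer → I₁ = ½ I₀, now polarized at 51°.
Need I₂/I₀ = 0.125, so cos²(θ − 51°) = 0.125 / 0.5 = 0.25.
θ − 51° = arccos(√0.25) = 60.0°, giving θ ≈ 51 + 60.0 = 111.0°.

θ ≈ 111°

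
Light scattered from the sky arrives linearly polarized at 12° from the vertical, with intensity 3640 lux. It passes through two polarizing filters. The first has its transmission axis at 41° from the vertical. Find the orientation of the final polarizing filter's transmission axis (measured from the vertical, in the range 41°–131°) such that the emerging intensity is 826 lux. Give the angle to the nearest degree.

By Malus's law, I₁ = I₀ cos²(41° − 12°) = I₀ cos²(29°) = 0.765 I₀.
Target fraction: 826 / 3640 lux = 0.2269 of I₀.
Need I₂/I₀ = 0.2269, so cos²(θ − 41°) = 0.2269 / 0.765 = 0.2966.
θ − 41° = arccos(√0.2966) = 57.0°, giving θ ≈ 41 + 57.0 = 98.0°.

θ ≈ 98°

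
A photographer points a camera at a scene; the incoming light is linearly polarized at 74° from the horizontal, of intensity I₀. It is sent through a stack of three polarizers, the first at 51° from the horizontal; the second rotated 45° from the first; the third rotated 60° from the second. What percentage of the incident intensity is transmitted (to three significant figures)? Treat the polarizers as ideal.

≈ 10.6%

I₁ = I₀ cos²(51° − 74°) = I₀ cos²(23°) = 0.8473 I₀.
I₂ = I₁ cos²(45°) = 0.8473 · 0.5 I₀ = 0.4237 I₀.
I₃ = I₂ cos²(60°) = 0.4237 · 0.25 I₀ = 0.1059 I₀.
That is 10.59% of the incident intensity.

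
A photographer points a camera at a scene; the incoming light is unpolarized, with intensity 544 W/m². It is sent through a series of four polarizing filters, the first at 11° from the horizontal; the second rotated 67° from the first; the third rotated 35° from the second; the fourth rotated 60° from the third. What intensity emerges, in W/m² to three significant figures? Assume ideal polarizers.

Unpolarized light through the first polarizer → I₁ = 544 W/m²/2 = 272 W/m², polarized at 11°.
I₂ = I₁ · cos²(67°) = 272 · 0.1527 = 41.53 W/m².
I₃ = I₂ · cos²(35°) = 41.53 · 0.671 = 27.86 W/m².
I₄ = I₃ · cos²(60°) = 27.86 · 0.25 = 6.966 W/m².

I ≈ 6.97 W/m²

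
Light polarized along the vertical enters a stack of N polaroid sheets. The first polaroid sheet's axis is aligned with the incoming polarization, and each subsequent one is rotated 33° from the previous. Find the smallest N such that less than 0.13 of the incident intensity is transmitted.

N = 7

First polarizer is aligned with the polarization: full transmission.
Each further stage multiplies by cos²(33°) = 0.7034.
After N polarizers: T = 0.7034^(N−1). Require T < 0.13 ⇒ N−1 > ln(0.13)/ln(0.7034) = 5.80, so N−1 ≥ 6 and N = 7.
Check: N=7 gives T = 0.1211 < 0.13; N=6 gives T = 0.1722.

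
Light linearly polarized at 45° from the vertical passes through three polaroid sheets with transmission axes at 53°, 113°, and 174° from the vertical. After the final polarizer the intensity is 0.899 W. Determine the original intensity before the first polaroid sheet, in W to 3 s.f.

I₀ ≈ 15.6 W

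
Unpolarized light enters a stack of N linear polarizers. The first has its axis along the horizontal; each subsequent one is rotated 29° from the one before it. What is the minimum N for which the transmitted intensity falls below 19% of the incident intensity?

First polarizer halves the unpolarized light: factor 1/2.
Each further stage multiplies by cos²(29°) = 0.765.
After N polarizers: T = 0.5·0.765^(N−1). Require T < 0.19 ⇒ N−1 > ln(0.19/0.5)/ln(0.765) = 3.61, so N−1 ≥ 4 and N = 5.
Check: N=5 gives T = 0.1712 < 0.19; N=4 gives T = 0.2238.

N = 5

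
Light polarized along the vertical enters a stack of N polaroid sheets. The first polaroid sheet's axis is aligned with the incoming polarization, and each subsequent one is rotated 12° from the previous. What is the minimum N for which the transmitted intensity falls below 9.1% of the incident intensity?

First polarizer is aligned with the polarization: full transmission.
Each further stage multiplies by cos²(12°) = 0.9568.
After N polarizers: T = 0.9568^(N−1). Require T < 0.091 ⇒ N−1 > ln(0.091)/ln(0.9568) = 54.24, so N−1 ≥ 55 and N = 56.
Check: N=56 gives T = 0.088 < 0.091; N=55 gives T = 0.09198.

N = 56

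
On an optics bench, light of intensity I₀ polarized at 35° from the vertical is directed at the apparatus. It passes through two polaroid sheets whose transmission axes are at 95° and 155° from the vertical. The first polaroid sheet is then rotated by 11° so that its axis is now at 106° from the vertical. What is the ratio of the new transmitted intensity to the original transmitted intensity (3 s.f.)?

I_new/I_old ≈ 0.730

Before rotation:
I₁ = I₀ cos²(95° − 35°) = I₀ cos²(60°) = 0.25 I₀.
I₂ = I₁ cos²(155° − 95°) = 0.25 I₀ · cos²(60°) = 0.0625 I₀.
After rotation:
I₁ = I₀ cos²(106° − 35°) = I₀ cos²(71°) = 0.106 I₀.
I₂ = I₁ cos²(155° − 106°) = 0.106 I₀ · cos²(49°) = 0.04562 I₀.
Ratio = 0.04562 / 0.0625 = 0.7299.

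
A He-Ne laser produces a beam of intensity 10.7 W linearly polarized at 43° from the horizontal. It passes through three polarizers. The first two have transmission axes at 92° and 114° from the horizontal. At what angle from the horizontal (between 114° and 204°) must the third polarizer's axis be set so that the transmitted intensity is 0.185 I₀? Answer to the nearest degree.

θ ≈ 159°

I₁ = I₀ cos²(92° − 43°) = I₀ cos²(49°) = 0.4304 I₀.
I₂ = I₁ cos²(114° − 92°) = 0.4304 I₀ · cos²(22°) = 0.37 I₀.
Need I₃/I₀ = 0.185, so cos²(θ − 114°) = 0.185 / 0.37 = 0.5.
θ − 114° = arccos(√0.5) = 45.0°, giving θ ≈ 114 + 45.0 = 159.0°.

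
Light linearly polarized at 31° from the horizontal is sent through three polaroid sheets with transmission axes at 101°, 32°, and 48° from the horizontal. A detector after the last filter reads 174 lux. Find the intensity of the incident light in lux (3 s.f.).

I₀ ≈ 1.25e4 lux

I₁ = I₀ cos²(101° − 31°) = I₀ cos²(70°) = 0.117 I₀.
I₂ = I₁ cos²(32° − 101°) = 0.117 I₀ · cos²(69°) = 0.01502 I₀.
I₃ = I₂ cos²(48° − 32°) = 0.01502 I₀ · cos²(16°) = 0.01388 I₀.
So 174 lux = 0.01388 I₀, giving I₀ = 174/0.01388 = 1.253e+04 lux.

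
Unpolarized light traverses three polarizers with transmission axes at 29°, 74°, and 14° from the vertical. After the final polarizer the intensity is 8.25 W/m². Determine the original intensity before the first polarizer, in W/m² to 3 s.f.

Unpolarized light through the first polarizer → I₁ = ½ I₀, now polarized at 29°.
I₂ = I₁ cos²(74° − 29°) = 0.5 I₀ · cos²(45°) = 0.25 I₀.
I₃ = I₂ cos²(14° − 74°) = 0.25 I₀ · cos²(60°) = 0.0625 I₀.
So 8.25 W/m² = 0.0625 I₀, giving I₀ = 8.25/0.0625 = 132 W/m².

I₀ ≈ 132 W/m²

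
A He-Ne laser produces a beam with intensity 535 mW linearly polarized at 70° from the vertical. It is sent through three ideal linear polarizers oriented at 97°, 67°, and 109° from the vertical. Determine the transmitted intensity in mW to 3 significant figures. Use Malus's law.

By Malus's law, I₁ = 535 mW · cos²(27°) = 424.7 mW.
I₂ = I₁ · cos²(30°) = 424.7 · 0.75 = 318.5 mW.
I₃ = I₂ · cos²(42°) = 318.5 · 0.5523 = 175.9 mW.

I ≈ 176 mW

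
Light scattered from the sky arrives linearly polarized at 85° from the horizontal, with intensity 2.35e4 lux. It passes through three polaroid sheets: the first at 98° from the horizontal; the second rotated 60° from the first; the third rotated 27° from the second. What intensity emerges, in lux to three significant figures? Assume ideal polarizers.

By Malus's law, I₁ = 2.35e4 lux · cos²(13°) = 2.231e+04 lux.
I₂ = I₁ · cos²(60°) = 2.231e+04 · 0.25 = 5578 lux.
I₃ = I₂ · cos²(27°) = 5578 · 0.7939 = 4428 lux.

I ≈ 4430 lux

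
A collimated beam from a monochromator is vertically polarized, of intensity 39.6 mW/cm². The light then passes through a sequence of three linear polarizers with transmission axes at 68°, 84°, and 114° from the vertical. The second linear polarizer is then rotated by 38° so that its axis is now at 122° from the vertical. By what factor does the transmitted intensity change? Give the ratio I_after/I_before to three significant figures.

I_new/I_old ≈ 0.489

Before rotation:
I₁ = I₀ cos²(68° − 0°) = I₀ cos²(68°) = 0.1403 I₀.
I₂ = I₁ cos²(84° − 68°) = 0.1403 I₀ · cos²(16°) = 0.1297 I₀.
I₃ = I₂ cos²(114° − 84°) = 0.1297 I₀ · cos²(30°) = 0.09725 I₀.
After rotation:
I₁ = I₀ cos²(68° − 0°) = I₀ cos²(68°) = 0.1403 I₀.
I₂ = I₁ cos²(122° − 68°) = 0.1403 I₀ · cos²(54°) = 0.04848 I₀.
I₃ = I₂ cos²(114° − 122°) = 0.04848 I₀ · cos²(8°) = 0.04754 I₀.
Ratio = 0.04754 / 0.09725 = 0.4889.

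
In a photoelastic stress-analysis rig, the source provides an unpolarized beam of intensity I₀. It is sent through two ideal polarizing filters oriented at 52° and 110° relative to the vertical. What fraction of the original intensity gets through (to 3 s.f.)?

≈ 0.140 I₀

Unpolarized light through the first polarizer → I₁ = ½ I₀, now polarized at 52°.
I₂ = I₁ cos²(110° − 52°) = 0.5 I₀ · cos²(58°) = 0.1404 I₀.
Transmitted fraction = 0.1404.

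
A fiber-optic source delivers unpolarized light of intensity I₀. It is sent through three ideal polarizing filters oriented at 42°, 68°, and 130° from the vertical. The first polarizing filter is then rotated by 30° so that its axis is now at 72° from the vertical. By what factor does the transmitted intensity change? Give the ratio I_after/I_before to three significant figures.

I_new/I_old ≈ 1.23

Before rotation:
Unpolarized light through the first polarizer → I₁ = ½ I₀, now polarized at 42°.
I₂ = I₁ cos²(68° − 42°) = 0.5 I₀ · cos²(26°) = 0.4039 I₀.
I₃ = I₂ cos²(130° − 68°) = 0.4039 I₀ · cos²(62°) = 0.08902 I₀.
After rotation:
Unpolarized light through the first polarizer → I₁ = ½ I₀, now polarized at 72°.
I₂ = I₁ cos²(68° − 72°) = 0.5 I₀ · cos²(4°) = 0.4976 I₀.
I₃ = I₂ cos²(130° − 68°) = 0.4976 I₀ · cos²(62°) = 0.1097 I₀.
Ratio = 0.1097 / 0.08902 = 1.232.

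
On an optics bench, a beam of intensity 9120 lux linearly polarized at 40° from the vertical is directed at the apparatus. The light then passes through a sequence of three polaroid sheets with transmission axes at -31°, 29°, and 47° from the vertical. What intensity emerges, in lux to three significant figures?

I ≈ 219 lux

I₁ = 9120 lux · cos²(71°) = 966.7 lux.
I₂ = I₁ · cos²(60°) = 966.7 · 0.25 = 241.7 lux.
I₃ = I₂ · cos²(18°) = 241.7 · 0.9045 = 218.6 lux.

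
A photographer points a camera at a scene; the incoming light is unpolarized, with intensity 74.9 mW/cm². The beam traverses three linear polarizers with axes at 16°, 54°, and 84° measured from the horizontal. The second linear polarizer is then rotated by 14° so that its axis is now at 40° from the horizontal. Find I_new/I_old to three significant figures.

I_new/I_old ≈ 0.927

Before rotation:
Unpolarized light through the first polarizer → I₁ = ½ I₀, now polarized at 16°.
I₂ = I₁ cos²(54° − 16°) = 0.5 I₀ · cos²(38°) = 0.3105 I₀.
I₃ = I₂ cos²(84° − 54°) = 0.3105 I₀ · cos²(30°) = 0.2329 I₀.
After rotation:
Unpolarized light through the first polarizer → I₁ = ½ I₀, now polarized at 16°.
I₂ = I₁ cos²(40° − 16°) = 0.5 I₀ · cos²(24°) = 0.4173 I₀.
I₃ = I₂ cos²(84° − 40°) = 0.4173 I₀ · cos²(44°) = 0.2159 I₀.
Ratio = 0.2159 / 0.2329 = 0.9273.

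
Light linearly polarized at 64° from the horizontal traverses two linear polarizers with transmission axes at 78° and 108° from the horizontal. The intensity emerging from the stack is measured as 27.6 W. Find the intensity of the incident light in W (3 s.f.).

I₀ ≈ 39.1 W

By Malus's law, I₁ = I₀ cos²(78° − 64°) = I₀ cos²(14°) = 0.9415 I₀.
I₂ = I₁ cos²(108° − 78°) = 0.9415 I₀ · cos²(30°) = 0.7061 I₀.
So 27.6 W = 0.7061 I₀, giving I₀ = 27.6/0.7061 = 39.09 W.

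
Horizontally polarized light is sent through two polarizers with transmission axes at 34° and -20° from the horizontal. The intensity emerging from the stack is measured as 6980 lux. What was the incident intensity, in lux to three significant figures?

I₁ = I₀ cos²(34° − 0°) = I₀ cos²(34°) = 0.6873 I₀.
I₂ = I₁ cos²(-20° − 34°) = 0.6873 I₀ · cos²(54°) = 0.2375 I₀.
So 6980 lux = 0.2375 I₀, giving I₀ = 6980/0.2375 = 2.939e+04 lux.

I₀ ≈ 2.94e4 lux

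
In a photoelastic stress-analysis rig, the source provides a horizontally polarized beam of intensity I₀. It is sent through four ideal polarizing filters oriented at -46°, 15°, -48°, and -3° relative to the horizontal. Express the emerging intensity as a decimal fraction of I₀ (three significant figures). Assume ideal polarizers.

I₁ = I₀ cos²(-46° − 0°) = I₀ cos²(46°) = 0.4826 I₀.
I₂ = I₁ cos²(15° + 46°) = 0.4826 I₀ · cos²(61°) = 0.1134 I₀.
I₃ = I₂ cos²(-48° − 15°) = 0.1134 I₀ · cos²(63°) = 0.02338 I₀.
I₄ = I₃ cos²(-3° + 48°) = 0.02338 I₀ · cos²(45°) = 0.01169 I₀.
Transmitted fraction = 0.01169.

≈ 0.0117 I₀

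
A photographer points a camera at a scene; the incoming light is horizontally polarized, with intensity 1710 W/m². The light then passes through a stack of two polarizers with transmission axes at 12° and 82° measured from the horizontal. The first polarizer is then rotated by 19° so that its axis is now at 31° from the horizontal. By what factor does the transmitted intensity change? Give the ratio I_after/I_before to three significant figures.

I_new/I_old ≈ 2.60

Before rotation:
I₁ = I₀ cos²(12° − 0°) = I₀ cos²(12°) = 0.9568 I₀.
I₂ = I₁ cos²(82° − 12°) = 0.9568 I₀ · cos²(70°) = 0.1119 I₀.
After rotation:
I₁ = I₀ cos²(31° − 0°) = I₀ cos²(31°) = 0.7347 I₀.
I₂ = I₁ cos²(82° − 31°) = 0.7347 I₀ · cos²(51°) = 0.291 I₀.
Ratio = 0.291 / 0.1119 = 2.6.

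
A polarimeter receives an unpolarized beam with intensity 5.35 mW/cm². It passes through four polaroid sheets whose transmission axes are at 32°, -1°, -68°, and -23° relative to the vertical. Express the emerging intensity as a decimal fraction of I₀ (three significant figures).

Unpolarized light through the first polarizer → I₁ = 5.35 mW/cm²/2 = 2.675 mW/cm², polarized at 32°.
I₂ = I₁ · cos²(33°) = 2.675 · 0.7034 = 1.882 mW/cm².
I₃ = I₂ · cos²(67°) = 1.882 · 0.1527 = 0.2873 mW/cm².
I₄ = I₃ · cos²(45°) = 0.2873 · 0.5 = 0.1436 mW/cm².
Transmitted fraction = 0.02685.

I/I₀ ≈ 0.0268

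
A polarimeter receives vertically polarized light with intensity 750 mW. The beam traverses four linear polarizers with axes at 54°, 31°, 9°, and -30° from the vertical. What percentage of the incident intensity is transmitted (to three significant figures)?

≈ 15.2%

I₁ = 750 mW · cos²(54°) = 259.1 mW.
I₂ = I₁ · cos²(23°) = 259.1 · 0.8473 = 219.6 mW.
I₃ = I₂ · cos²(22°) = 219.6 · 0.8597 = 188.7 mW.
I₄ = I₃ · cos²(39°) = 188.7 · 0.604 = 114 mW.
That is 15.2% of the incident intensity.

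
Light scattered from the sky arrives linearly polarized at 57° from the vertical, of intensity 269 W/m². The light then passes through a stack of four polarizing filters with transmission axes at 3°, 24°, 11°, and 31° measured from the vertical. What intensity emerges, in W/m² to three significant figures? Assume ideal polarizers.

By Malus's law, I₁ = 269 W/m² · cos²(54°) = 92.94 W/m².
I₂ = I₁ · cos²(21°) = 92.94 · 0.8716 = 81 W/m².
I₃ = I₂ · cos²(13°) = 81 · 0.9494 = 76.9 W/m².
I₄ = I₃ · cos²(20°) = 76.9 · 0.883 = 67.91 W/m².

I ≈ 67.9 W/m²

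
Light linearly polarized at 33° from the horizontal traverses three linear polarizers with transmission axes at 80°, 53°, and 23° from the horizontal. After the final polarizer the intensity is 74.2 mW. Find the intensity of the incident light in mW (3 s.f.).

I₀ ≈ 268 mW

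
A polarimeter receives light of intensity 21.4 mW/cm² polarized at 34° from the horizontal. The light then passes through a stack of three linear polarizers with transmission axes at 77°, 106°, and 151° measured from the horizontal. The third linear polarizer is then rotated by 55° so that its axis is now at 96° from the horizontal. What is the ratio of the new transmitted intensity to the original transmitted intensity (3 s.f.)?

Before rotation:
I₁ = I₀ cos²(77° − 34°) = I₀ cos²(43°) = 0.5349 I₀.
I₂ = I₁ cos²(106° − 77°) = 0.5349 I₀ · cos²(29°) = 0.4092 I₀.
I₃ = I₂ cos²(151° − 106°) = 0.4092 I₀ · cos²(45°) = 0.2046 I₀.
After rotation:
I₁ = I₀ cos²(77° − 34°) = I₀ cos²(43°) = 0.5349 I₀.
I₂ = I₁ cos²(106° − 77°) = 0.5349 I₀ · cos²(29°) = 0.4092 I₀.
I₃ = I₂ cos²(96° − 106°) = 0.4092 I₀ · cos²(10°) = 0.3968 I₀.
Ratio = 0.3968 / 0.2046 = 1.94.

I_new/I_old ≈ 1.94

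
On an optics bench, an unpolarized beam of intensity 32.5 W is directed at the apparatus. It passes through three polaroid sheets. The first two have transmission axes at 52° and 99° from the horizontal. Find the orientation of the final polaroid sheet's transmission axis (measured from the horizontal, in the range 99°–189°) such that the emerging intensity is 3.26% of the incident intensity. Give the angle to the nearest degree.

Unpolarized light through the first polarizer → I₁ = ½ I₀, now polarized at 52°.
I₂ = I₁ cos²(99° − 52°) = 0.5 I₀ · cos²(47°) = 0.2326 I₀.
Need I₃/I₀ = 0.0326, so cos²(θ − 99°) = 0.0326 / 0.2326 = 0.1402.
θ − 99° = arccos(√0.1402) = 68.0°, giving θ ≈ 99 + 68.0 = 167.0°.

θ ≈ 167°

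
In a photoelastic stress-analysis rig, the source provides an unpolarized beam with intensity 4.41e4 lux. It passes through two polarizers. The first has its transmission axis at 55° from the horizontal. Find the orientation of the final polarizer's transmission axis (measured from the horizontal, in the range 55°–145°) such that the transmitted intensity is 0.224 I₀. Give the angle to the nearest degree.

θ ≈ 103°

Unpolarized light through the first polarizer → I₁ = ½ I₀, now polarized at 55°.
Need I₂/I₀ = 0.224, so cos²(θ − 55°) = 0.224 / 0.5 = 0.448.
θ − 55° = arccos(√0.448) = 48.0°, giving θ ≈ 55 + 48.0 = 103.0°.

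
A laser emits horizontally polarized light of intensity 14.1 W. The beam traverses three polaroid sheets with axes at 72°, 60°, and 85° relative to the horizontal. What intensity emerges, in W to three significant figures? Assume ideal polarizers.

I₁ = 14.1 W · cos²(72°) = 1.346 W.
I₂ = I₁ · cos²(12°) = 1.346 · 0.9568 = 1.288 W.
I₃ = I₂ · cos²(25°) = 1.288 · 0.8214 = 1.058 W.

I ≈ 1.06 W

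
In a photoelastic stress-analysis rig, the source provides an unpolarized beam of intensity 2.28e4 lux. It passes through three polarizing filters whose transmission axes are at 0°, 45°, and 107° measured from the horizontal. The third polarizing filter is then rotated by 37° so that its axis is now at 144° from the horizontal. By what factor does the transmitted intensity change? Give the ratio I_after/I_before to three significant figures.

I_new/I_old ≈ 0.111

Before rotation:
Unpolarized light through the first polarizer → I₁ = ½ I₀, now polarized at 0°.
I₂ = I₁ cos²(45° − 0°) = 0.5 I₀ · cos²(45°) = 0.25 I₀.
I₃ = I₂ cos²(107° − 45°) = 0.25 I₀ · cos²(62°) = 0.0551 I₀.
After rotation:
Unpolarized light through the first polarizer → I₁ = ½ I₀, now polarized at 0°.
I₂ = I₁ cos²(45° − 0°) = 0.5 I₀ · cos²(45°) = 0.25 I₀.
Angle between axes 2 and 3: 81°. I₃ = 0.25 I₀ · cos²(81°) = 0.006118 I₀.
Ratio = 0.006118 / 0.0551 = 0.111.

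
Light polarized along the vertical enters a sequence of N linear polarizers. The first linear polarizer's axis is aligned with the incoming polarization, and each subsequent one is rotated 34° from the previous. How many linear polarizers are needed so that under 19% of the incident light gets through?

First polarizer is aligned with the polarization: full transmission.
Each further stage multiplies by cos²(34°) = 0.6873.
After N polarizers: T = 0.6873^(N−1). Require T < 0.19 ⇒ N−1 > ln(0.19)/ln(0.6873) = 4.43, so N−1 ≥ 5 and N = 6.
Check: N=6 gives T = 0.1534 < 0.19; N=5 gives T = 0.2231.

N = 6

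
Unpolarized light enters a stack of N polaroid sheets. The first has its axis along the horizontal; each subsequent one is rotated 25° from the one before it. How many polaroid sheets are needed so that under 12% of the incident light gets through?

First polarizer halves the unpolarized light: factor 1/2.
Each further stage multiplies by cos²(25°) = 0.8214.
After N polarizers: T = 0.5·0.8214^(N−1). Require T < 0.12 ⇒ N−1 > ln(0.12/0.5)/ln(0.8214) = 7.25, so N−1 ≥ 8 and N = 9.
Check: N=9 gives T = 0.1036 < 0.12; N=8 gives T = 0.1261.

N = 9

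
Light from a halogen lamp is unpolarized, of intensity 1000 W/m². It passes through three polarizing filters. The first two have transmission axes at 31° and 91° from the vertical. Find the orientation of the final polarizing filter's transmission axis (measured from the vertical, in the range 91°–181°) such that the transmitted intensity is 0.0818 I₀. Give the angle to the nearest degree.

Unpolarized light through the first polarizer → I₁ = ½ I₀, now polarized at 31°.
I₂ = I₁ cos²(91° − 31°) = 0.5 I₀ · cos²(60°) = 0.125 I₀.
Need I₃/I₀ = 0.0818, so cos²(θ − 91°) = 0.0818 / 0.125 = 0.6544.
θ − 91° = arccos(√0.6544) = 36.0°, giving θ ≈ 91 + 36.0 = 127.0°.

θ ≈ 127°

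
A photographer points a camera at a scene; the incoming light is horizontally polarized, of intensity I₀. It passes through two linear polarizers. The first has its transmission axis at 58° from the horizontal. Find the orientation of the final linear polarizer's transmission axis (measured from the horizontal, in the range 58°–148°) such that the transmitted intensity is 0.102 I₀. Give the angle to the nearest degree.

θ ≈ 111°

By Malus's law, I₁ = I₀ cos²(58° − 0°) = I₀ cos²(58°) = 0.2808 I₀.
Need I₂/I₀ = 0.102, so cos²(θ − 58°) = 0.102 / 0.2808 = 0.3632.
θ − 58° = arccos(√0.3632) = 52.9°, giving θ ≈ 58 + 52.9 = 110.9°.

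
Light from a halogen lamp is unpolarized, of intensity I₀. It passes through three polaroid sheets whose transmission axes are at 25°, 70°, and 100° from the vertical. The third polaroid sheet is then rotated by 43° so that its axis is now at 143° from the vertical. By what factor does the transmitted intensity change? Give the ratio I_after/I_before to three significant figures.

Before rotation:
Unpolarized light through the first polarizer → I₁ = ½ I₀, now polarized at 25°.
I₂ = I₁ cos²(70° − 25°) = 0.5 I₀ · cos²(45°) = 0.25 I₀.
I₃ = I₂ cos²(100° − 70°) = 0.25 I₀ · cos²(30°) = 0.1875 I₀.
After rotation:
Unpolarized light through the first polarizer → I₁ = ½ I₀, now polarized at 25°.
I₂ = I₁ cos²(70° − 25°) = 0.5 I₀ · cos²(45°) = 0.25 I₀.
I₃ = I₂ cos²(143° − 70°) = 0.25 I₀ · cos²(73°) = 0.02137 I₀.
Ratio = 0.02137 / 0.1875 = 0.114.

I_new/I_old ≈ 0.114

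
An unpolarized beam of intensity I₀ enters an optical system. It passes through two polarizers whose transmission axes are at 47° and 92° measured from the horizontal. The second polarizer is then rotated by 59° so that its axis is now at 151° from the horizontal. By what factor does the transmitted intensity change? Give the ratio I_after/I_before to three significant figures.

Before rotation:
Unpolarized light through the first polarizer → I₁ = ½ I₀, now polarized at 47°.
I₂ = I₁ cos²(92° − 47°) = 0.5 I₀ · cos²(45°) = 0.25 I₀.
After rotation:
Unpolarized light through the first polarizer → I₁ = ½ I₀, now polarized at 47°.
Angle between axes 1 and 2: 76°. I₂ = 0.5 I₀ · cos²(76°) = 0.02926 I₀.
Ratio = 0.02926 / 0.25 = 0.1171.

I_new/I_old ≈ 0.117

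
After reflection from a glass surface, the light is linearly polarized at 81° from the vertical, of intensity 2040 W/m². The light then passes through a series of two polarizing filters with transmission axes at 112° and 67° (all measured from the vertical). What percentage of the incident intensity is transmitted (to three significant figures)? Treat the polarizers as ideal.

By Malus's law, I₁ = 2040 W/m² · cos²(31°) = 1499 W/m².
I₂ = I₁ · cos²(45°) = 1499 · 0.5 = 749.4 W/m².
That is 36.74% of the incident intensity.

≈ 36.7%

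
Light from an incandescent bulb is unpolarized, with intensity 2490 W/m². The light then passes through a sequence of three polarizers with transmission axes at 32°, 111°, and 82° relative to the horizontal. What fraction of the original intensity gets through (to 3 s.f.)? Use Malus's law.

Unpolarized light through the first polarizer → I₁ = 2490 W/m²/2 = 1245 W/m², polarized at 32°.
I₂ = I₁ · cos²(79°) = 1245 · 0.03641 = 45.33 W/m².
I₃ = I₂ · cos²(29°) = 45.33 · 0.765 = 34.67 W/m².
Transmitted fraction = 0.01393.

I/I₀ ≈ 0.0139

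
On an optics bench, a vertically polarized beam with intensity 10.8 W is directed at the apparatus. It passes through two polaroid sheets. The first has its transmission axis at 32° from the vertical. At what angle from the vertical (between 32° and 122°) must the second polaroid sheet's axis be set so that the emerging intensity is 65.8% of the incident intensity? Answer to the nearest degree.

I₁ = I₀ cos²(32° − 0°) = I₀ cos²(32°) = 0.7192 I₀.
Need I₂/I₀ = 0.658, so cos²(θ − 32°) = 0.658 / 0.7192 = 0.9149.
θ − 32° = arccos(√0.9149) = 17.0°, giving θ ≈ 32 + 17.0 = 49.0°.

θ ≈ 49°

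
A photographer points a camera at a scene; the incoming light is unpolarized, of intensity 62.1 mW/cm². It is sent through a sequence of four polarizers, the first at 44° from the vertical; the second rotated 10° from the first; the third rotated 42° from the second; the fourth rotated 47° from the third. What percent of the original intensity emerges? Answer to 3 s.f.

Unpolarized light through the first polarizer → I₁ = 62.1 mW/cm²/2 = 31.05 mW/cm², polarized at 44°.
I₂ = I₁ · cos²(10°) = 31.05 · 0.9698 = 30.11 mW/cm².
I₃ = I₂ · cos²(42°) = 30.11 · 0.5523 = 16.63 mW/cm².
I₄ = I₃ · cos²(47°) = 16.63 · 0.4651 = 7.735 mW/cm².
That is 12.46% of the incident intensity.

≈ 12.5%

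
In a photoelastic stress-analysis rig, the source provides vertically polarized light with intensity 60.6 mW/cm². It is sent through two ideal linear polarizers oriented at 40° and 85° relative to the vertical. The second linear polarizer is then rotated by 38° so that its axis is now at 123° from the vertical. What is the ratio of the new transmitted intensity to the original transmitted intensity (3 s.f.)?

Before rotation:
I₁ = I₀ cos²(40° − 0°) = I₀ cos²(40°) = 0.5868 I₀.
I₂ = I₁ cos²(85° − 40°) = 0.5868 I₀ · cos²(45°) = 0.2934 I₀.
After rotation:
I₁ = I₀ cos²(40° − 0°) = I₀ cos²(40°) = 0.5868 I₀.
I₂ = I₁ cos²(123° − 40°) = 0.5868 I₀ · cos²(83°) = 0.008716 I₀.
Ratio = 0.008716 / 0.2934 = 0.0297.

I_new/I_old ≈ 0.0297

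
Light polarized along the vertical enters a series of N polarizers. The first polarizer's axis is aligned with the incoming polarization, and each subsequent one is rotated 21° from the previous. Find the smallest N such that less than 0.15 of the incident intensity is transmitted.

N = 15

First polarizer is aligned with the polarization: full transmission.
Each further stage multiplies by cos²(21°) = 0.8716.
After N polarizers: T = 0.8716^(N−1). Require T < 0.15 ⇒ N−1 > ln(0.15)/ln(0.8716) = 13.80, so N−1 ≥ 14 and N = 15.
Check: N=15 gives T = 0.146 < 0.15; N=14 gives T = 0.1675.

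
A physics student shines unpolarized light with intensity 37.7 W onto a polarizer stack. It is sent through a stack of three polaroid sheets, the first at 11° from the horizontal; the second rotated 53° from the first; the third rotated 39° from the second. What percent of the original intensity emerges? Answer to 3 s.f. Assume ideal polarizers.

Unpolarized light through the first polarizer → I₁ = 37.7 W/2 = 18.85 W, polarized at 11°.
I₂ = I₁ · cos²(53°) = 18.85 · 0.3622 = 6.827 W.
I₃ = I₂ · cos²(39°) = 6.827 · 0.604 = 4.123 W.
That is 10.94% of the incident intensity.

≈ 10.9%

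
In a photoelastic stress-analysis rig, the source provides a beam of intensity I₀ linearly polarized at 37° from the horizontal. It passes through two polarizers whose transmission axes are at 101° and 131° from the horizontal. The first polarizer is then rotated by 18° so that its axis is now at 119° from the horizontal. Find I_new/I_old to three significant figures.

Before rotation:
By Malus's law, I₁ = I₀ cos²(101° − 37°) = I₀ cos²(64°) = 0.1922 I₀.
I₂ = I₁ cos²(131° − 101°) = 0.1922 I₀ · cos²(30°) = 0.1441 I₀.
After rotation:
I₁ = I₀ cos²(119° − 37°) = I₀ cos²(82°) = 0.01937 I₀.
I₂ = I₁ cos²(131° − 119°) = 0.01937 I₀ · cos²(12°) = 0.01853 I₀.
Ratio = 0.01853 / 0.1441 = 0.1286.

I_new/I_old ≈ 0.129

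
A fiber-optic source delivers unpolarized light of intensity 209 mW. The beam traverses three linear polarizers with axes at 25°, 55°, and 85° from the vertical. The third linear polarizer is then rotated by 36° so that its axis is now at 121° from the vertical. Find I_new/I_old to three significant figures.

Before rotation:
Unpolarized light through the first polarizer → I₁ = ½ I₀, now polarized at 25°.
I₂ = I₁ cos²(55° − 25°) = 0.5 I₀ · cos²(30°) = 0.375 I₀.
I₃ = I₂ cos²(85° − 55°) = 0.375 I₀ · cos²(30°) = 0.2813 I₀.
After rotation:
Unpolarized light through the first polarizer → I₁ = ½ I₀, now polarized at 25°.
I₂ = I₁ cos²(55° − 25°) = 0.5 I₀ · cos²(30°) = 0.375 I₀.
I₃ = I₂ cos²(121° − 55°) = 0.375 I₀ · cos²(66°) = 0.06204 I₀.
Ratio = 0.06204 / 0.2813 = 0.2206.

I_new/I_old ≈ 0.221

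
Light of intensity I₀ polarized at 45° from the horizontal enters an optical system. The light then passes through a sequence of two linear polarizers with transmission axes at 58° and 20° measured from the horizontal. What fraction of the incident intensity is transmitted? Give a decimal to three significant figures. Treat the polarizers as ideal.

I₁ = I₀ cos²(58° − 45°) = I₀ cos²(13°) = 0.9494 I₀.
I₂ = I₁ cos²(20° − 58°) = 0.9494 I₀ · cos²(38°) = 0.5895 I₀.
Transmitted fraction = 0.5895.

≈ 0.590 I₀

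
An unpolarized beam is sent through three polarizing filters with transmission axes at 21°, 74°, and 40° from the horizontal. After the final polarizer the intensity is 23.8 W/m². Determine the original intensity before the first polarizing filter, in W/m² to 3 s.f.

I₀ ≈ 191 W/m²

Unpolarized light through the first polarizer → I₁ = ½ I₀, now polarized at 21°.
I₂ = I₁ cos²(74° − 21°) = 0.5 I₀ · cos²(53°) = 0.1811 I₀.
I₃ = I₂ cos²(40° − 74°) = 0.1811 I₀ · cos²(34°) = 0.1245 I₀.
So 23.8 W/m² = 0.1245 I₀, giving I₀ = 23.8/0.1245 = 191.2 W/m².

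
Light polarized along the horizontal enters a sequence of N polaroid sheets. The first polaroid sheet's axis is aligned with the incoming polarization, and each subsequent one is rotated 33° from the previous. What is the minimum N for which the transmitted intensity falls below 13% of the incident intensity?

N = 7

First polarizer is aligned with the polarization: full transmission.
Each further stage multiplies by cos²(33°) = 0.7034.
After N polarizers: T = 0.7034^(N−1). Require T < 0.13 ⇒ N−1 > ln(0.13)/ln(0.7034) = 5.80, so N−1 ≥ 6 and N = 7.
Check: N=7 gives T = 0.1211 < 0.13; N=6 gives T = 0.1722.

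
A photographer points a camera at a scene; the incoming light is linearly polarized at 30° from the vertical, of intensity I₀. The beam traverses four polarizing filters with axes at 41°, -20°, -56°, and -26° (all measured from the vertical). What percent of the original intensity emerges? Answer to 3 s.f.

By Malus's law, I₁ = I₀ cos²(41° − 30°) = I₀ cos²(11°) = 0.9636 I₀.
I₂ = I₁ cos²(-20° − 41°) = 0.9636 I₀ · cos²(61°) = 0.2265 I₀.
I₃ = I₂ cos²(-56° + 20°) = 0.2265 I₀ · cos²(36°) = 0.1482 I₀.
I₄ = I₃ cos²(-26° + 56°) = 0.1482 I₀ · cos²(30°) = 0.1112 I₀.
That is 11.12% of the incident intensity.

≈ 11.1%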